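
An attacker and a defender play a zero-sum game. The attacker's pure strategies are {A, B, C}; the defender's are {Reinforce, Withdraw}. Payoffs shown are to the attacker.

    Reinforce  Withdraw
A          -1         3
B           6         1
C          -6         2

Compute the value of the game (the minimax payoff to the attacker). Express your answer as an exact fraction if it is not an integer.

19/9

Row minima: A → -1, B → 1, C → -6; maximin = 1.
Column maxima: Reinforce → 6, Withdraw → 3; minimax = 3.
1 ≠ 3, so there is no saddle point; optimal play is mixed.
C is strictly dominated by A, so the attacker never plays it.
On the remaining 2×2 (A, B vs Reinforce, Withdraw):
Let the attacker play A with probability p. Expected payoff against Reinforce: (-1)p + 6(1−p) = −7p + 6; against Withdraw: 3p + 1(1−p) = 2p + 1.
Setting these equal: −7p + 6 = 2p + 1 ⇒ −9p = -5 ⇒ p = 5/9, and the value is (-7)·(5/9) + 6 = 19/9.
For the defender: with q = P(Reinforce), equating A's and B's payoffs gives −4q + 3 = 5q + 1 ⇒ q = 2/9.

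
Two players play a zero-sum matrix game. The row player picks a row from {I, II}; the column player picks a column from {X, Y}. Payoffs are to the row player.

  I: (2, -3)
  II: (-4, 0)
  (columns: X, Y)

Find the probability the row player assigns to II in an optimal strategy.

5/9

Row minima: I → -3, II → -4; maximin = -3.
Column maxima: X → 2, Y → 0; minimax = 0.
-3 ≠ 0, so there is no saddle point; optimal play is mixed.
Let the row player play I with probability p. Expected payoff against X: 2p + (-4)(1−p) = 6p − 4; against Y: (-3)p + 0(1−p) = −3p.
Setting these equal: 6p − 4 = −3p ⇒ 9p = 4 ⇒ p = 4/9, and the value is (6)·(4/9) − 4 = -4/3.
For the column player: with q = P(X), equating I's and II's payoffs gives 5q − 3 = −4q ⇒ q = 1/3.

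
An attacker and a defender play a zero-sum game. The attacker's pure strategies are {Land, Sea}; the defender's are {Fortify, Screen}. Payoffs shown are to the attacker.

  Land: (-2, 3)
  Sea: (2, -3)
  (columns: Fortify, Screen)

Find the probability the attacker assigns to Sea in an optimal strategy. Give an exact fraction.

1/2

Row minima: Land → -2, Sea → -3; maximin = -2.
Column maxima: Fortify → 2, Screen → 3; minimax = 2.
-2 ≠ 2, so there is no saddle point; optimal play is mixed.
Let the attacker play Land with probability p. Expected payoff against Fortify: (-2)p + 2(1−p) = −4p + 2; against Screen: 3p + (-3)(1−p) = 6p − 3.
Setting these equal: −4p + 2 = 6p − 3 ⇒ −10p = -5 ⇒ p = 1/2, and the value is (-4)·(1/2) + 2 = 0.
For the defender: with q = P(Fortify), equating Land's and Sea's payoffs gives −5q + 3 = 5q − 3 ⇒ q = 3/5.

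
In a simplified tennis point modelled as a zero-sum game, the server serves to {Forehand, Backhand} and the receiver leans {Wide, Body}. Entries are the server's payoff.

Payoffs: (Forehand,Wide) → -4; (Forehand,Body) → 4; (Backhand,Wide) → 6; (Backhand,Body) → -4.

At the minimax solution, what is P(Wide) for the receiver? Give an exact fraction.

4/9

Row minima: Forehand → -4, Backhand → -4; maximin = -4.
Column maxima: Wide → 6, Body → 4; minimax = 4.
-4 ≠ 4, so there is no saddle point; optimal play is mixed.
Let the server play Forehand with probability p. Expected payoff against Wide: (-4)p + 6(1−p) = −10p + 6; against Body: 4p + (-4)(1−p) = 8p − 4.
Setting these equal: −10p + 6 = 8p − 4 ⇒ −18p = -10 ⇒ p = 5/9, and the value is (-10)·(5/9) + 6 = 4/9.
For the receiver: with q = P(Wide), equating Forehand's and Backhand's payoffs gives −8q + 4 = 10q − 4 ⇒ q = 4/9.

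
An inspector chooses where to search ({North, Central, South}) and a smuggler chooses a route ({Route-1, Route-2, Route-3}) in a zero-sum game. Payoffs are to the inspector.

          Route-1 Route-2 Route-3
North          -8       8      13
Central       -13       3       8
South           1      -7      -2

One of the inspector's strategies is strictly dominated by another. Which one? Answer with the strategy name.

North gives a strictly higher payoff than Central against every column: -8 > -13, 8 > 3, 13 > 8.
So Central is strictly dominated and the inspector never plays it.

Central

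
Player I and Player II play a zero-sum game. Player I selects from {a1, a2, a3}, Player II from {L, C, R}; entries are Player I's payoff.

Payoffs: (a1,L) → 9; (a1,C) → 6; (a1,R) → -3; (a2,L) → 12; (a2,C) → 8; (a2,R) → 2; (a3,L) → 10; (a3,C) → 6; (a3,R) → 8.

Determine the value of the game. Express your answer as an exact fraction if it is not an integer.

13/2

Row minima: a1 → -3, a2 → 2, a3 → 6; maximin = 6.
Column maxima: L → 12, C → 8, R → 8; minimax = 8.
6 ≠ 8, so there is no saddle point; optimal play is mixed.
a1 is strictly dominated by a2, so Player I never plays it.
L is strictly dominated by C (it gives Player I strictly more in every row), so Player II never plays it.
On the remaining 2×2 (a2, a3 vs C, R):
Let Player I play a2 with probability p. Expected payoff against C: 8p + 6(1−p) = 2p + 6; against R: 2p + 8(1−p) = −6p + 8.
Setting these equal: 2p + 6 = −6p + 8 ⇒ 8p = 2 ⇒ p = 1/4, and the value is (2)·(1/4) + 6 = 13/2.
For Player II: with q = P(C), equating a2's and a3's payoffs gives 6q + 2 = −2q + 8 ⇒ q = 3/4.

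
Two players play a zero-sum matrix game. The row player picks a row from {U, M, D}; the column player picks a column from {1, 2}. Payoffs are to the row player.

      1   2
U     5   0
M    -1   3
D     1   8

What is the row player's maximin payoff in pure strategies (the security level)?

1

Row minima: U → 0, M → -1, D → 1.
The best of these is 1.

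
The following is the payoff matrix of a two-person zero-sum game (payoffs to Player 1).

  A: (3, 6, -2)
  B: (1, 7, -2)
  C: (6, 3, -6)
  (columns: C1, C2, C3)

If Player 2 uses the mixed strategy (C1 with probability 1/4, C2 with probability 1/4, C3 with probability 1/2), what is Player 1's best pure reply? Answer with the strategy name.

Expected payoff of A: (1/4)·3 + (1/4)·6 + (1/2)·(-2) = 5/4.
Expected payoff of B: (1/4)·1 + (1/4)·7 + (1/2)·(-2) = 1.
Expected payoff of C: (1/4)·6 + (1/4)·3 + (1/2)·(-6) = -3/4.
The largest is 5/4, so Player 1's best response is A.

A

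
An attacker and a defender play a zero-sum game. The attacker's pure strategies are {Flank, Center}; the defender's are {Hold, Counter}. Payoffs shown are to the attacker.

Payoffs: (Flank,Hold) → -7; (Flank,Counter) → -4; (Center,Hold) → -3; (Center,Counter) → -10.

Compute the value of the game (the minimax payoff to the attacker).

-29/5

Row minima: Flank → -7, Center → -10; maximin = -7.
Column maxima: Hold → -3, Counter → -4; minimax = -4.
-7 ≠ -4, so there is no saddle point; optimal play is mixed.
Let the attacker play Flank with probability p. Expected payoff against Hold: (-7)p + (-3)(1−p) = −4p − 3; against Counter: (-4)p + (-10)(1−p) = 6p − 10.
Setting these equal: −4p − 3 = 6p − 10 ⇒ −10p = -7 ⇒ p = 7/10, and the value is (-4)·(7/10) − 3 = -29/5.
For the defender: with q = P(Hold), equating Flank's and Center's payoffs gives −3q − 4 = 7q − 10 ⇒ q = 3/5.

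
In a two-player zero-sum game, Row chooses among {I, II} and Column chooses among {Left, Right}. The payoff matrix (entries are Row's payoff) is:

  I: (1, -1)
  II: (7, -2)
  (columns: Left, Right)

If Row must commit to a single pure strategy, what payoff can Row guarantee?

Row minima: I → -1, II → -2.
The best of these is -1.

-1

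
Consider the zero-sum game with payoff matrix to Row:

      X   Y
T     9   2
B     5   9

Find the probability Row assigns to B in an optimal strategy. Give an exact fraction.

Row minima: T → 2, B → 5; maximin = 5.
Column maxima: X → 9, Y → 9; minimax = 9.
5 ≠ 9, so there is no saddle point; optimal play is mixed.
Let Row play T with probability p. Expected payoff against X: 9p + 5(1−p) = 4p + 5; against Y: 2p + 9(1−p) = −7p + 9.
Setting these equal: 4p + 5 = −7p + 9 ⇒ 11p = 4 ⇒ p = 4/11, and the value is (4)·(4/11) + 5 = 71/11.
For Column: with q = P(X), equating T's and B's payoffs gives 7q + 2 = −4q + 9 ⇒ q = 7/11.

7/11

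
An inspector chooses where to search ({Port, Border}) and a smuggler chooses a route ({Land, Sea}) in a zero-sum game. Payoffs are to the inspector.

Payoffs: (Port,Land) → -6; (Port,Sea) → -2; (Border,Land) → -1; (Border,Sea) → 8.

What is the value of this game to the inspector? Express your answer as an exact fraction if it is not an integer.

-1

Row minima: Port → -6, Border → -1; maximin = -1.
Column maxima: Land → -1, Sea → 8; minimax = -1.
Since maximin = minimax = -1, there is a saddle point and the value is -1.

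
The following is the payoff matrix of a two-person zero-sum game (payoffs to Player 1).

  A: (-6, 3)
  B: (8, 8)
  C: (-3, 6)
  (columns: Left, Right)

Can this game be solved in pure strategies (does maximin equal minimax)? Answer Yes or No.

Yes

Row minima: A → -6, B → 8, C → -3; maximin = 8.
Column maxima: Left → 8, Right → 8; minimax = 8.
maximin = minimax = 8, so a saddle point exists.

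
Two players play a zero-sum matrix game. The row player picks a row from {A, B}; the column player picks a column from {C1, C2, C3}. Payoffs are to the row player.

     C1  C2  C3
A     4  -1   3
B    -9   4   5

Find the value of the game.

7/18

Row minima: A → -1, B → -9; maximin = -1.
Column maxima: C1 → 4, C2 → 4, C3 → 5; minimax = 4.
-1 ≠ 4, so there is no saddle point; optimal play is mixed.
C3 is strictly dominated by C2 (it gives the row player strictly more in every row), so the column player never plays it.
On the remaining 2×2 (A, B vs C1, C2):
Let the row player play A with probability p. Expected payoff against C1: 4p + (-9)(1−p) = 13p − 9; against C2: (-1)p + 4(1−p) = −5p + 4.
Setting these equal: 13p − 9 = −5p + 4 ⇒ 18p = 13 ⇒ p = 13/18, and the value is (13)·(13/18) − 9 = 7/18.
For the column player: with q = P(C1), equating A's and B's payoffs gives 5q − 1 = −13q + 4 ⇒ q = 5/18.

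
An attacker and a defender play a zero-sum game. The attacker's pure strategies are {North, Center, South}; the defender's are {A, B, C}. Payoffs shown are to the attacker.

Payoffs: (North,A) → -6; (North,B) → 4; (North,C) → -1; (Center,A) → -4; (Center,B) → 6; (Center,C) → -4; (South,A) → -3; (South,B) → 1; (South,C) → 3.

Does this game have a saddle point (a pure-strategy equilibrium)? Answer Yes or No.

Row minima: North → -6, Center → -4, South → -3; maximin = -3.
Column maxima: A → -3, B → 6, C → 3; minimax = -3.
maximin = minimax = -3, so a saddle point exists.

Yes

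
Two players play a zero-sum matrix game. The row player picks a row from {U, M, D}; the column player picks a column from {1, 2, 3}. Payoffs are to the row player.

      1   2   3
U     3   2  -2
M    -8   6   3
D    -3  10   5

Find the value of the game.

Row minima: U → -2, M → -8, D → -3; maximin = -2.
Column maxima: 1 → 3, 2 → 10, 3 → 5; minimax = 3.
-2 ≠ 3, so there is no saddle point; optimal play is mixed.
M is strictly dominated by D, so the row player never plays it.
2 is strictly dominated by 3 (it gives the row player strictly more in every row), so the column player never plays it.
On the remaining 2×2 (U, D vs 1, 3):
Let the row player play U with probability p. Expected payoff against 1: 3p + (-3)(1−p) = 6p − 3; against 3: (-2)p + 5(1−p) = −7p + 5.
Setting these equal: 6p − 3 = −7p + 5 ⇒ 13p = 8 ⇒ p = 8/13, and the value is (6)·(8/13) − 3 = 9/13.
For the column player: with q = P(1), equating U's and D's payoffs gives 5q − 2 = −8q + 5 ⇒ q = 7/13.

9/13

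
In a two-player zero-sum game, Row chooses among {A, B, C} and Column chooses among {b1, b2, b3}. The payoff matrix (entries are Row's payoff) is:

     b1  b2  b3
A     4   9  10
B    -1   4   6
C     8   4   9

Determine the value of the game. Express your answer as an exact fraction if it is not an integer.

Row minima: A → 4, B → -1, C → 4; maximin = 4.
Column maxima: b1 → 8, b2 → 9, b3 → 10; minimax = 8.
4 ≠ 8, so there is no saddle point; optimal play is mixed.
B is strictly dominated by A, so Row never plays it.
b3 is strictly dominated by b1 (it gives Row strictly more in every row), so Column never plays it.
On the remaining 2×2 (A, C vs b1, b2):
Let Row play A with probability p. Expected payoff against b1: 4p + 8(1−p) = −4p + 8; against b2: 9p + 4(1−p) = 5p + 4.
Setting these equal: −4p + 8 = 5p + 4 ⇒ −9p = -4 ⇒ p = 4/9, and the value is (-4)·(4/9) + 8 = 56/9.
For Column: with q = P(b1), equating A's and C's payoffs gives −5q + 9 = 4q + 4 ⇒ q = 5/9.

56/9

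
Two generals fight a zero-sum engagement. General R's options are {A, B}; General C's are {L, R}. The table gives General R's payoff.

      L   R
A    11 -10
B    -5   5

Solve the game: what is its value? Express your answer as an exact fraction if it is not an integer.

5/31

Row minima: A → -10, B → -5; maximin = -5.
Column maxima: L → 11, R → 5; minimax = 5.
-5 ≠ 5, so there is no saddle point; optimal play is mixed.
Let General R play A with probability p. Expected payoff against L: 11p + (-5)(1−p) = 16p − 5; against R: (-10)p + 5(1−p) = −15p + 5.
Setting these equal: 16p − 5 = −15p + 5 ⇒ 31p = 10 ⇒ p = 10/31, and the value is (16)·(10/31) − 5 = 5/31.
For General C: with q = P(L), equating A's and B's payoffs gives 21q − 10 = −10q + 5 ⇒ q = 15/31.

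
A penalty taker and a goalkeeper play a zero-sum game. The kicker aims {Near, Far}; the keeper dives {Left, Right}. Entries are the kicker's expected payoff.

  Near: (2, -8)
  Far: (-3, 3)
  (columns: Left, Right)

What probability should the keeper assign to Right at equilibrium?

Row minima: Near → -8, Far → -3; maximin = -3.
Column maxima: Left → 2, Right → 3; minimax = 2.
-3 ≠ 2, so there is no saddle point; optimal play is mixed.
Let the kicker play Near with probability p. Expected payoff against Left: 2p + (-3)(1−p) = 5p − 3; against Right: (-8)p + 3(1−p) = −11p + 3.
Setting these equal: 5p − 3 = −11p + 3 ⇒ 16p = 6 ⇒ p = 3/8, and the value is (5)·(3/8) − 3 = -9/8.
For the keeper: with q = P(Left), equating Near's and Far's payoffs gives 10q − 8 = −6q + 3 ⇒ q = 11/16.

5/16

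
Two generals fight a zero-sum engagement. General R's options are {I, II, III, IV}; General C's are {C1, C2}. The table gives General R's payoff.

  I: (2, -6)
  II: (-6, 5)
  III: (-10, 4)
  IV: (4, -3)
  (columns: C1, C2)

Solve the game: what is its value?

Row minima: I → -6, II → -6, III → -10, IV → -3; maximin = -3.
Column maxima: C1 → 4, C2 → 5; minimax = 4.
-3 ≠ 4, so there is no saddle point; optimal play is mixed.
I is strictly dominated by IV, so General R never plays it.
III is strictly dominated by II, so General R never plays it.
On the remaining 2×2 (II, IV vs C1, C2):
Let General R play II with probability p. Expected payoff against C1: (-6)p + 4(1−p) = −10p + 4; against C2: 5p + (-3)(1−p) = 8p − 3.
Setting these equal: −10p + 4 = 8p − 3 ⇒ −18p = -7 ⇒ p = 7/18, and the value is (-10)·(7/18) + 4 = 1/9.
For General C: with q = P(C1), equating II's and IV's payoffs gives −11q + 5 = 7q − 3 ⇒ q = 4/9.

1/9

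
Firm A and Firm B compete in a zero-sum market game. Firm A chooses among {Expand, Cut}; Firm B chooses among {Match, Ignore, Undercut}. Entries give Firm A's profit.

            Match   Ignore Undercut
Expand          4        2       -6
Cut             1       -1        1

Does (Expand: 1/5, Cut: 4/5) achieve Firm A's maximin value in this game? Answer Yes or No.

Yes

Against Match this mix gives (1/5)·4 + (4/5)·1 = 8/5.
Against Ignore this mix gives (1/5)·2 + (4/5)·(-1) = -2/5.
Against Undercut this mix gives (1/5)·(-6) + (4/5)·1 = -2/5.
All of Firm B's active replies (Ignore, Undercut) yield -2/5, and no column does worse for Firm A. The mix makes Firm B indifferent and guarantees -2/5, so it is optimal.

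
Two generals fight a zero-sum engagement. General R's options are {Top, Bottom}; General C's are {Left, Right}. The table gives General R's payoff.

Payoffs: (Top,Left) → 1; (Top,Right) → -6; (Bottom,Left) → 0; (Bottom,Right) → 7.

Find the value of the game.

1/2

Row minima: Top → -6, Bottom → 0; maximin = 0.
Column maxima: Left → 1, Right → 7; minimax = 1.
0 ≠ 1, so there is no saddle point; optimal play is mixed.
Let General R play Top with probability p. Expected payoff against Left: 1p + 0(1−p) = p; against Right: (-6)p + 7(1−p) = −13p + 7.
Setting these equal: p = −13p + 7 ⇒ 14p = 7 ⇒ p = 1/2, and the value is (1)·(1/2) = 1/2.
For General C: with q = P(Left), equating Top's and Bottom's payoffs gives 7q − 6 = −7q + 7 ⇒ q = 13/14.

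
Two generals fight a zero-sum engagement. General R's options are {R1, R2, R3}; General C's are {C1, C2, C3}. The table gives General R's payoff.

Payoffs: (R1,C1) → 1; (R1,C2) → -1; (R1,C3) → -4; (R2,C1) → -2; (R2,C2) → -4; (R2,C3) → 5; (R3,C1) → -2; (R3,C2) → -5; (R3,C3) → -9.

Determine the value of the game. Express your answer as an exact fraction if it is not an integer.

Row minima: R1 → -4, R2 → -4, R3 → -9; maximin = -4.
Column maxima: C1 → 1, C2 → -1, C3 → 5; minimax = -1.
-4 ≠ -1, so there is no saddle point; optimal play is mixed.
R3 is strictly dominated by R1, so General R never plays it.
C1 is strictly dominated by C2 (it gives General R strictly more in every row), so General C never plays it.
On the remaining 2×2 (R1, R2 vs C2, C3):
Let General R play R1 with probability p. Expected payoff against C2: (-1)p + (-4)(1−p) = 3p − 4; against C3: (-4)p + 5(1−p) = −9p + 5.
Setting these equal: 3p − 4 = −9p + 5 ⇒ 12p = 9 ⇒ p = 3/4, and the value is (3)·(3/4) − 4 = -7/4.
For General C: with q = P(C2), equating R1's and R2's payoffs gives 3q − 4 = −9q + 5 ⇒ q = 3/4.

-7/4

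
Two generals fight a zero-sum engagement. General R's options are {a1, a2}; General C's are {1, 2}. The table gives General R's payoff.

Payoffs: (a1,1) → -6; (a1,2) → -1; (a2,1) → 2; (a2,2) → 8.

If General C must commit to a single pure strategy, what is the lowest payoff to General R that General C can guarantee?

Column maxima: 1 → 2, 2 → 8.
The smallest of these is 2.

2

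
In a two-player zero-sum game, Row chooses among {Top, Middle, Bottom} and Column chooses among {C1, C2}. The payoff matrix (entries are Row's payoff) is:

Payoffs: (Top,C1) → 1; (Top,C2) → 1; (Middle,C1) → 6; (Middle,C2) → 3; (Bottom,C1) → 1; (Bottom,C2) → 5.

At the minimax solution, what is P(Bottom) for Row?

Row minima: Top → 1, Middle → 3, Bottom → 1; maximin = 3.
Column maxima: C1 → 6, C2 → 5; minimax = 5.
3 ≠ 5, so there is no saddle point; optimal play is mixed.
Top is strictly dominated by Middle, so Row never plays it.
On the remaining 2×2 (Middle, Bottom vs C1, C2):
Let Row play Middle with probability p. Expected payoff against C1: 6p + 1(1−p) = 5p + 1; against C2: 3p + 5(1−p) = −2p + 5.
Setting these equal: 5p + 1 = −2p + 5 ⇒ 7p = 4 ⇒ p = 4/7, and the value is (5)·(4/7) + 1 = 27/7.
For Column: with q = P(C1), equating Middle's and Bottom's payoffs gives 3q + 3 = −4q + 5 ⇒ q = 2/7.

3/7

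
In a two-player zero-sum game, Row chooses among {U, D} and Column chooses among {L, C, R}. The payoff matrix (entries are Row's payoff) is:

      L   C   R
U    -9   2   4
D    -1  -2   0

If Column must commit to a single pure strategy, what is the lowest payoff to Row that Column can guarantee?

-1

Column maxima: L → -1, C → 2, R → 4.
The smallest of these is -1.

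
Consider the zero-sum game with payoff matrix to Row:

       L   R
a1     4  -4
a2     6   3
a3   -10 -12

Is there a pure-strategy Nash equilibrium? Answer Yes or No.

Row minima: a1 → -4, a2 → 3, a3 → -12; maximin = 3.
Column maxima: L → 6, R → 3; minimax = 3.
maximin = minimax = 3, so a saddle point exists.

Yes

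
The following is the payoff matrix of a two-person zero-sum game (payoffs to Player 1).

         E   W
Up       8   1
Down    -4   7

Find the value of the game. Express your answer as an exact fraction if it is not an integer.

10/3

Row minima: Up → 1, Down → -4; maximin = 1.
Column maxima: E → 8, W → 7; minimax = 7.
1 ≠ 7, so there is no saddle point; optimal play is mixed.
Let Player 1 play Up with probability p. Expected payoff against E: 8p + (-4)(1−p) = 12p − 4; against W: 1p + 7(1−p) = −6p + 7.
Setting these equal: 12p − 4 = −6p + 7 ⇒ 18p = 11 ⇒ p = 11/18, and the value is (12)·(11/18) − 4 = 10/3.
For Player 2: with q = P(E), equating Up's and Down's payoffs gives 7q + 1 = −11q + 7 ⇒ q = 1/3.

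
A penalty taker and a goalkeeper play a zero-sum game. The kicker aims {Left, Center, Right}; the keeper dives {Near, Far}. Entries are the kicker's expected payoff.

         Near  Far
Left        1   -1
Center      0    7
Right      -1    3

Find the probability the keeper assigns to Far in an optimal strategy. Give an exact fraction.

Row minima: Left → -1, Center → 0, Right → -1; maximin = 0.
Column maxima: Near → 1, Far → 7; minimax = 1.
0 ≠ 1, so there is no saddle point; optimal play is mixed.
Right is strictly dominated by Center, so the kicker never plays it.
On the remaining 2×2 (Left, Center vs Near, Far):
Let the kicker play Left with probability p. Expected payoff against Near: 1p + 0(1−p) = p; against Far: (-1)p + 7(1−p) = −8p + 7.
Setting these equal: p = −8p + 7 ⇒ 9p = 7 ⇒ p = 7/9, and the value is (1)·(7/9) = 7/9.
For the keeper: with q = P(Near), equating Left's and Center's payoffs gives 2q − 1 = −7q + 7 ⇒ q = 8/9.

1/9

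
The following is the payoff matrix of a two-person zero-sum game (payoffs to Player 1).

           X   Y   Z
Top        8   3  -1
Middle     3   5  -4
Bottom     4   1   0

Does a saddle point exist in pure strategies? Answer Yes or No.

Row minima: Top → -1, Middle → -4, Bottom → 0; maximin = 0.
Column maxima: X → 8, Y → 5, Z → 0; minimax = 0.
maximin = minimax = 0, so a saddle point exists.

Yes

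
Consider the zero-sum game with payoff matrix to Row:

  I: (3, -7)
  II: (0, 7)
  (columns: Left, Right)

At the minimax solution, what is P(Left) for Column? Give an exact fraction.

Row minima: I → -7, II → 0; maximin = 0.
Column maxima: Left → 3, Right → 7; minimax = 3.
0 ≠ 3, so there is no saddle point; optimal play is mixed.
Let Row play I with probability p. Expected payoff against Left: 3p + 0(1−p) = 3p; against Right: (-7)p + 7(1−p) = −14p + 7.
Setting these equal: 3p = −14p + 7 ⇒ 17p = 7 ⇒ p = 7/17, and the value is (3)·(7/17) = 21/17.
For Column: with q = P(Left), equating I's and II's payoffs gives 10q − 7 = −7q + 7 ⇒ q = 14/17.

14/17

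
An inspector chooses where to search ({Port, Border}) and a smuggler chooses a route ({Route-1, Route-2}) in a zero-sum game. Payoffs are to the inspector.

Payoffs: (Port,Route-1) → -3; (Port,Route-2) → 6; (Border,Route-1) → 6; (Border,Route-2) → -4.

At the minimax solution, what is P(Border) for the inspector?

Row minima: Port → -3, Border → -4; maximin = -3.
Column maxima: Route-1 → 6, Route-2 → 6; minimax = 6.
-3 ≠ 6, so there is no saddle point; optimal play is mixed.
Let the inspector play Port with probability p. Expected payoff against Route-1: (-3)p + 6(1−p) = −9p + 6; against Route-2: 6p + (-4)(1−p) = 10p − 4.
Setting these equal: −9p + 6 = 10p − 4 ⇒ −19p = -10 ⇒ p = 10/19, and the value is (-9)·(10/19) + 6 = 24/19.
For the smuggler: with q = P(Route-1), equating Port's and Border's payoffs gives −9q + 6 = 10q − 4 ⇒ q = 10/19.

9/19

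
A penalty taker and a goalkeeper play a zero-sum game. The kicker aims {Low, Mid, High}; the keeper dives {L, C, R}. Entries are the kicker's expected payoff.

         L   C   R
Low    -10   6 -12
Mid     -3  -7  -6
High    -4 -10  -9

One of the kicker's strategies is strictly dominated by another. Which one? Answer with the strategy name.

High

Mid gives a strictly higher payoff than High against every column: -3 > -4, -7 > -10, -6 > -9.
So High is strictly dominated and the kicker never plays it.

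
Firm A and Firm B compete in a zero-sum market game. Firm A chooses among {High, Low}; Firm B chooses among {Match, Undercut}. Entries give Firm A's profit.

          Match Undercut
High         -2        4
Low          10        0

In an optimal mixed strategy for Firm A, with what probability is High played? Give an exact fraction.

Row minima: High → -2, Low → 0; maximin = 0.
Column maxima: Match → 10, Undercut → 4; minimax = 4.
0 ≠ 4, so there is no saddle point; optimal play is mixed.
Let Firm A play High with probability p. Expected payoff against Match: (-2)p + 10(1−p) = −12p + 10; against Undercut: 4p + 0(1−p) = 4p.
Setting these equal: −12p + 10 = 4p ⇒ −16p = -10 ⇒ p = 5/8, and the value is (-12)·(5/8) + 10 = 5/2.
For Firm B: with q = P(Match), equating High's and Low's payoffs gives −6q + 4 = 10q ⇒ q = 1/4.

5/8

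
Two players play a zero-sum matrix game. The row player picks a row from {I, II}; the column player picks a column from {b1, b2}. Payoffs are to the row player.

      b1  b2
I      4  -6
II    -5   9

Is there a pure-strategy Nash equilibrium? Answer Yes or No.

Row minima: I → -6, II → -5; maximin = -5.
Column maxima: b1 → 4, b2 → 9; minimax = 4.
-5 ≠ 4, so no pure-strategy equilibrium exists.

No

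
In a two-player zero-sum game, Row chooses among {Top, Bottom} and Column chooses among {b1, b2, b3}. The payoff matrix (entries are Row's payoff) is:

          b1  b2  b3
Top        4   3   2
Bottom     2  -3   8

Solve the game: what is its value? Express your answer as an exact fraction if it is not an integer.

Row minima: Top → 2, Bottom → -3; maximin = 2.
Column maxima: b1 → 4, b2 → 3, b3 → 8; minimax = 3.
2 ≠ 3, so there is no saddle point; optimal play is mixed.
b1 is strictly dominated by b2 (it gives Row strictly more in every row), so Column never plays it.
On the remaining 2×2 (Top, Bottom vs b2, b3):
Let Row play Top with probability p. Expected payoff against b2: 3p + (-3)(1−p) = 6p − 3; against b3: 2p + 8(1−p) = −6p + 8.
Setting these equal: 6p − 3 = −6p + 8 ⇒ 12p = 11 ⇒ p = 11/12, and the value is (6)·(11/12) − 3 = 5/2.
For Column: with q = P(b2), equating Top's and Bottom's payoffs gives q + 2 = −11q + 8 ⇒ q = 1/2.

5/2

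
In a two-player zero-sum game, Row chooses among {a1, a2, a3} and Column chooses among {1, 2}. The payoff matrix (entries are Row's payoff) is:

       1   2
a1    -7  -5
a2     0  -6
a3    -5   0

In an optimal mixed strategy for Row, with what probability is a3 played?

Row minima: a1 → -7, a2 → -6, a3 → -5; maximin = -5.
Column maxima: 1 → 0, 2 → 0; minimax = 0.
-5 ≠ 0, so there is no saddle point; optimal play is mixed.
a1 is strictly dominated by a3, so Row never plays it.
On the remaining 2×2 (a2, a3 vs 1, 2):
Let Row play a2 with probability p. Expected payoff against 1: 0p + (-5)(1−p) = 5p − 5; against 2: (-6)p + 0(1−p) = −6p.
Setting these equal: 5p − 5 = −6p ⇒ 11p = 5 ⇒ p = 5/11, and the value is (5)·(5/11) − 5 = -30/11.
For Column: with q = P(1), equating a2's and a3's payoffs gives 6q − 6 = −5q ⇒ q = 6/11.

6/11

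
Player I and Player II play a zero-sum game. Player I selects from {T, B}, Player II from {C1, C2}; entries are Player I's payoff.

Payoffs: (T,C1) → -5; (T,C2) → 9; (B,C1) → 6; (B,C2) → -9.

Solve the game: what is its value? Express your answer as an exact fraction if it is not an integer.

Row minima: T → -5, B → -9; maximin = -5.
Column maxima: C1 → 6, C2 → 9; minimax = 6.
-5 ≠ 6, so there is no saddle point; optimal play is mixed.
Let Player I play T with probability p. Expected payoff against C1: (-5)p + 6(1−p) = −11p + 6; against C2: 9p + (-9)(1−p) = 18p − 9.
Setting these equal: −11p + 6 = 18p − 9 ⇒ −29p = -15 ⇒ p = 15/29, and the value is (-11)·(15/29) + 6 = 9/29.
For Player II: with q = P(C1), equating T's and B's payoffs gives −14q + 9 = 15q − 9 ⇒ q = 18/29.

9/29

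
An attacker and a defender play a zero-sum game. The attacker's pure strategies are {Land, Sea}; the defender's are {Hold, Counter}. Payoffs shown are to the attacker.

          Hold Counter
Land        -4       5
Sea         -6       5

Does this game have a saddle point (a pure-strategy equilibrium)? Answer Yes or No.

Row minima: Land → -4, Sea → -6; maximin = -4.
Column maxima: Hold → -4, Counter → 5; minimax = -4.
maximin = minimax = -4, so a saddle point exists.

Yes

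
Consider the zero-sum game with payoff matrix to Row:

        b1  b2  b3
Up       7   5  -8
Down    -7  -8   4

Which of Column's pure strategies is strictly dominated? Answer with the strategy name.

b1

b2 holds Row's payoff strictly below b1 in every row: 5 < 7, -8 < -7.
So b1 is strictly dominated for Column.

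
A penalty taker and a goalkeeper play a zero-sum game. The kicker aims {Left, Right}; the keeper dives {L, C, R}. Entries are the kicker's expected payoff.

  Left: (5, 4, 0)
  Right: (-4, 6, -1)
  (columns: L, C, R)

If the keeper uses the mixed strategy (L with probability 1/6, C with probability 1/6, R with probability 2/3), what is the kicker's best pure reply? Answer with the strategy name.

Left

Expected payoff of Left: (1/6)·5 + (1/6)·4 + (2/3)·0 = 3/2.
Expected payoff of Right: (1/6)·(-4) + (1/6)·6 + (2/3)·(-1) = -1/3.
The largest is 3/2, so the kicker's best response is Left.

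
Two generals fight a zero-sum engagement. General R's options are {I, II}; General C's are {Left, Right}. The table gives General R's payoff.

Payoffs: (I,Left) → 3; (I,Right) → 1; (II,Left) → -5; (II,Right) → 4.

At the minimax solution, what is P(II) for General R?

2/11

Row minima: I → 1, II → -5; maximin = 1.
Column maxima: Left → 3, Right → 4; minimax = 3.
1 ≠ 3, so there is no saddle point; optimal play is mixed.
Let General R play I with probability p. Expected payoff against Left: 3p + (-5)(1−p) = 8p − 5; against Right: 1p + 4(1−p) = −3p + 4.
Setting these equal: 8p − 5 = −3p + 4 ⇒ 11p = 9 ⇒ p = 9/11, and the value is (8)·(9/11) − 5 = 17/11.
For General C: with q = P(Left), equating I's and II's payoffs gives 2q + 1 = −9q + 4 ⇒ q = 3/11.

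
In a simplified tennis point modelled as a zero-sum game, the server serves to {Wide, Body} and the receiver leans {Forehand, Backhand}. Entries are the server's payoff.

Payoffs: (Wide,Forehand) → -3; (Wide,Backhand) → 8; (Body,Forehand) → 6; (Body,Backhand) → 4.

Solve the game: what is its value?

60/13

Row minima: Wide → -3, Body → 4; maximin = 4.
Column maxima: Forehand → 6, Backhand → 8; minimax = 6.
4 ≠ 6, so there is no saddle point; optimal play is mixed.
Let the server play Wide with probability p. Expected payoff against Forehand: (-3)p + 6(1−p) = −9p + 6; against Backhand: 8p + 4(1−p) = 4p + 4.
Setting these equal: −9p + 6 = 4p + 4 ⇒ −13p = -2 ⇒ p = 2/13, and the value is (-9)·(2/13) + 6 = 60/13.
For the receiver: with q = P(Forehand), equating Wide's and Body's payoffs gives −11q + 8 = 2q + 4 ⇒ q = 4/13.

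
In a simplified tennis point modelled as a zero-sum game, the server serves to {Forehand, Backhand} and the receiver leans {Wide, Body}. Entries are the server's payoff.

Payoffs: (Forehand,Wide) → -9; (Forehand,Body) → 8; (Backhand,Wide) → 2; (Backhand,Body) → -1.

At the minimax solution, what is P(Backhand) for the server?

17/20

Row minima: Forehand → -9, Backhand → -1; maximin = -1.
Column maxima: Wide → 2, Body → 8; minimax = 2.
-1 ≠ 2, so there is no saddle point; optimal play is mixed.
Let the server play Forehand with probability p. Expected payoff against Wide: (-9)p + 2(1−p) = −11p + 2; against Body: 8p + (-1)(1−p) = 9p − 1.
Setting these equal: −11p + 2 = 9p − 1 ⇒ −20p = -3 ⇒ p = 3/20, and the value is (-11)·(3/20) + 2 = 7/20.
For the receiver: with q = P(Wide), equating Forehand's and Backhand's payoffs gives −17q + 8 = 3q − 1 ⇒ q = 9/20.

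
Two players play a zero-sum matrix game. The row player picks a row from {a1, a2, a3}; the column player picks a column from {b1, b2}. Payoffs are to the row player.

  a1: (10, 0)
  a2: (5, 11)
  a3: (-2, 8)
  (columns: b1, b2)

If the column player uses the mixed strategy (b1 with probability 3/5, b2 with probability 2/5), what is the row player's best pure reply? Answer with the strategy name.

a2

Expected payoff of a1: (3/5)·10 + (2/5)·0 = 6.
Expected payoff of a2: (3/5)·5 + (2/5)·11 = 37/5.
Expected payoff of a3: (3/5)·(-2) + (2/5)·8 = 2.
The largest is 37/5, so the row player's best response is a2.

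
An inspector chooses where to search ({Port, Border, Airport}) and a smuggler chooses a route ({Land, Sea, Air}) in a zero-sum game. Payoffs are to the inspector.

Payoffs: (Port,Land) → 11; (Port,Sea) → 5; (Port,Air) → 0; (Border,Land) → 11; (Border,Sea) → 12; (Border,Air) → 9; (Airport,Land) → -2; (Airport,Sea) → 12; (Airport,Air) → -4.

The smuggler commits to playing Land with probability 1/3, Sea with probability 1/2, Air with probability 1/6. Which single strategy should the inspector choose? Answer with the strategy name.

Border

Expected payoff of Port: (1/3)·11 + (1/2)·5 + (1/6)·0 = 37/6.
Expected payoff of Border: (1/3)·11 + (1/2)·12 + (1/6)·9 = 67/6.
Expected payoff of Airport: (1/3)·(-2) + (1/2)·12 + (1/6)·(-4) = 14/3.
The largest is 67/6, so the inspector's best response is Border.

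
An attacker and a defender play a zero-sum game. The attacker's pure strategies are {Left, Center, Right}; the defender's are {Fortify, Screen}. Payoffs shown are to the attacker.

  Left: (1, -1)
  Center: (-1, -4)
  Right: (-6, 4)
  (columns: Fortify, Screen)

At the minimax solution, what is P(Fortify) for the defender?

Row minima: Left → -1, Center → -4, Right → -6; maximin = -1.
Column maxima: Fortify → 1, Screen → 4; minimax = 1.
-1 ≠ 1, so there is no saddle point; optimal play is mixed.
Center is strictly dominated by Left, so the attacker never plays it.
On the remaining 2×2 (Left, Right vs Fortify, Screen):
Let the attacker play Left with probability p. Expected payoff against Fortify: 1p + (-6)(1−p) = 7p − 6; against Screen: (-1)p + 4(1−p) = −5p + 4.
Setting these equal: 7p − 6 = −5p + 4 ⇒ 12p = 10 ⇒ p = 5/6, and the value is (7)·(5/6) − 6 = -1/6.
For the defender: with q = P(Fortify), equating Left's and Right's payoffs gives 2q − 1 = −10q + 4 ⇒ q = 5/12.

5/12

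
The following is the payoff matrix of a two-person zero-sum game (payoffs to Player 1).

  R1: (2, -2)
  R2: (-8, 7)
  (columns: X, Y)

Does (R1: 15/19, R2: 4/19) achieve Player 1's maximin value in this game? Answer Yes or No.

Against X this mix gives (15/19)·2 + (4/19)·(-8) = -2/19.
Against Y this mix gives (15/19)·(-2) + (4/19)·7 = -2/19.
All of Player 2's active replies (X, Y) yield -2/19, and no column does worse for Player 1. The mix makes Player 2 indifferent and guarantees -2/19, so it is optimal.

Yes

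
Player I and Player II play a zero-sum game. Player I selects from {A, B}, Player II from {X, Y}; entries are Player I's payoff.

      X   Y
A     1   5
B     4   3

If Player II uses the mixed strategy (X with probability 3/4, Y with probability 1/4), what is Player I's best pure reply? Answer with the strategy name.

B

Expected payoff of A: (3/4)·1 + (1/4)·5 = 2.
Expected payoff of B: (3/4)·4 + (1/4)·3 = 15/4.
The largest is 15/4, so Player I's best response is B.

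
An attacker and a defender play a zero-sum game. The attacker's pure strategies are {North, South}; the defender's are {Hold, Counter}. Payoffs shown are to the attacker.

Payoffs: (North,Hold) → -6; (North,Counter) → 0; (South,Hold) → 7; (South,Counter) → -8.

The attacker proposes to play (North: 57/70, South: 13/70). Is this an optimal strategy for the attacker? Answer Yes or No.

Against Hold this mix gives (57/70)·(-6) + (13/70)·7 = -251/70.
Against Counter this mix gives (57/70)·0 + (13/70)·(-8) = -52/35.
The defender will play Hold, holding the attacker to -251/70. Shifting weight toward the row that does better against Hold would raise this floor (the equalizing mix achieves -16/7 against both Hold and Counter), so the proposed strategy is not optimal.

No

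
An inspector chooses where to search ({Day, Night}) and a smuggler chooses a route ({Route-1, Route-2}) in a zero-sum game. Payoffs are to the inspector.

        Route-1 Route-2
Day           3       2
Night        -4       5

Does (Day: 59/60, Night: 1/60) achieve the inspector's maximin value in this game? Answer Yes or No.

No

Against Route-1 this mix gives (59/60)·3 + (1/60)·(-4) = 173/60.
Against Route-2 this mix gives (59/60)·2 + (1/60)·5 = 41/20.
The smuggler will play Route-2, holding the inspector to 41/20. Shifting weight toward the row that does better against Route-2 would raise this floor (the equalizing mix achieves 23/10 against both Route-2 and Route-1), so the proposed strategy is not optimal.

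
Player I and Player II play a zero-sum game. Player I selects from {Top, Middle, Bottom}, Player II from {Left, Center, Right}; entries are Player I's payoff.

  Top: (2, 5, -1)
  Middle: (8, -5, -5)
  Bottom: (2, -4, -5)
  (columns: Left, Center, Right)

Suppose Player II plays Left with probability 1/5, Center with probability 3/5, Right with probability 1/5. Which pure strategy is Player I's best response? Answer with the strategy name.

Top

Expected payoff of Top: (1/5)·2 + (3/5)·5 + (1/5)·(-1) = 16/5.
Expected payoff of Middle: (1/5)·8 + (3/5)·(-5) + (1/5)·(-5) = -12/5.
Expected payoff of Bottom: (1/5)·2 + (3/5)·(-4) + (1/5)·(-5) = -3.
The largest is 16/5, so Player I's best response is Top.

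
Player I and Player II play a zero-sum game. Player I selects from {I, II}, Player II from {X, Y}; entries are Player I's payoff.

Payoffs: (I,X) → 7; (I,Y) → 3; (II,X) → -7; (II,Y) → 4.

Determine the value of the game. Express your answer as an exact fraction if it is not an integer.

49/15

Row minima: I → 3, II → -7; maximin = 3.
Column maxima: X → 7, Y → 4; minimax = 4.
3 ≠ 4, so there is no saddle point; optimal play is mixed.
Let Player I play I with probability p. Expected payoff against X: 7p + (-7)(1−p) = 14p − 7; against Y: 3p + 4(1−p) = −p + 4.
Setting these equal: 14p − 7 = −p + 4 ⇒ 15p = 11 ⇒ p = 11/15, and the value is (14)·(11/15) − 7 = 49/15.
For Player II: with q = P(X), equating I's and II's payoffs gives 4q + 3 = −11q + 4 ⇒ q = 1/15.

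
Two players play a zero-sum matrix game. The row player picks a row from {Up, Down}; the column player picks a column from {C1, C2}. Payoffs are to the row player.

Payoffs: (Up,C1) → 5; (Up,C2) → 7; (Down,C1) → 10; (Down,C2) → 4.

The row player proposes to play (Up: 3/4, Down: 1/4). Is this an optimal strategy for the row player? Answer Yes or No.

Against C1 this mix gives (3/4)·5 + (1/4)·10 = 25/4.
Against C2 this mix gives (3/4)·7 + (1/4)·4 = 25/4.
All of the column player's active replies (C1, C2) yield 25/4, and no column does worse for the row player. The mix makes the column player indifferent and guarantees 25/4, so it is optimal.

Yes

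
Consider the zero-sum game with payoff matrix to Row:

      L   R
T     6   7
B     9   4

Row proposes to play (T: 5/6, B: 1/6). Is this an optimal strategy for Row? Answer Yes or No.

Against L this mix gives (5/6)·6 + (1/6)·9 = 13/2.
Against R this mix gives (5/6)·7 + (1/6)·4 = 13/2.
All of Column's active replies (L, R) yield 13/2, and no column does worse for Row. The mix makes Column indifferent and guarantees 13/2, so it is optimal.

Yes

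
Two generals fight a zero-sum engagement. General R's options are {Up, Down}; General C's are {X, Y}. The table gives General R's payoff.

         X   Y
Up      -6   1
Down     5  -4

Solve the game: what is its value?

Row minima: Up → -6, Down → -4; maximin = -4.
Column maxima: X → 5, Y → 1; minimax = 1.
-4 ≠ 1, so there is no saddle point; optimal play is mixed.
Let General R play Up with probability p. Expected payoff against X: (-6)p + 5(1−p) = −11p + 5; against Y: 1p + (-4)(1−p) = 5p − 4.
Setting these equal: −11p + 5 = 5p − 4 ⇒ −16p = -9 ⇒ p = 9/16, and the value is (-11)·(9/16) + 5 = -19/16.
For General C: with q = P(X), equating Up's and Down's payoffs gives −7q + 1 = 9q − 4 ⇒ q = 5/16.

-19/16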